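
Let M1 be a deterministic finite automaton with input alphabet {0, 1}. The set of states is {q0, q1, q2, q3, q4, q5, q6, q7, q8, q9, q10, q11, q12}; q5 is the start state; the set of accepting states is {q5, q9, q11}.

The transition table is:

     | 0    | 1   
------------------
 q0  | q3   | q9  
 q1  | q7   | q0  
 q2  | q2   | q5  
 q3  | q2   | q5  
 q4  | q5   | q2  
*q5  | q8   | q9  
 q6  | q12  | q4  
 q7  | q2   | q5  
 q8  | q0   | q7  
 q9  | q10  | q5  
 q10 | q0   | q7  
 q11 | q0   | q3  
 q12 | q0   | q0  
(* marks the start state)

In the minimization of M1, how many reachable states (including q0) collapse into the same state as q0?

4

First remove the unreachable states {q1,q4,q6,q11,q12}; 8 states remain.
Start with accepting vs non-accepting: {q5,q9} | {q0,q2,q3,q7,q8,q10}.
Refine {q0,q2,q3,q7,q8,q10} on symbol 1: members go to different blocks, giving {q0,q2,q3,q7} and {q8,q10}.
The partition is now stable with 3 blocks: {q5,q9} | {q0,q2,q3,q7} | {q8,q10}.
State q0 belongs to the block {q0,q2,q3,q7}, which has 4 states.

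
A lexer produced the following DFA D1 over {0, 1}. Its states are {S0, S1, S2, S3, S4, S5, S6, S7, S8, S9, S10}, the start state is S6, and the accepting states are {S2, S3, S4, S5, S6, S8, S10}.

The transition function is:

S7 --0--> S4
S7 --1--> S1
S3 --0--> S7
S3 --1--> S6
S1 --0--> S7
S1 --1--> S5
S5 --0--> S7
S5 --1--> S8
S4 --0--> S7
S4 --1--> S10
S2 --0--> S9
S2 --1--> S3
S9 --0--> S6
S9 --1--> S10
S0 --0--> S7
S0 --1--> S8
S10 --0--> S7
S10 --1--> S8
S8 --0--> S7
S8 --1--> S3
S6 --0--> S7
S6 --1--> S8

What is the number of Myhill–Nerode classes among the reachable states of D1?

First remove the unreachable states {S0,S2,S9}; 8 states remain.
Initial partition by acceptance: {S3,S4,S5,S6,S8,S10} | {S1,S7}.
Refine {S1,S7} on symbol 0: members go to different blocks, giving {S1} and {S7}.
The partition is now stable with 3 blocks: {S3,S4,S5,S6,S8,S10} | {S1} | {S7}.

3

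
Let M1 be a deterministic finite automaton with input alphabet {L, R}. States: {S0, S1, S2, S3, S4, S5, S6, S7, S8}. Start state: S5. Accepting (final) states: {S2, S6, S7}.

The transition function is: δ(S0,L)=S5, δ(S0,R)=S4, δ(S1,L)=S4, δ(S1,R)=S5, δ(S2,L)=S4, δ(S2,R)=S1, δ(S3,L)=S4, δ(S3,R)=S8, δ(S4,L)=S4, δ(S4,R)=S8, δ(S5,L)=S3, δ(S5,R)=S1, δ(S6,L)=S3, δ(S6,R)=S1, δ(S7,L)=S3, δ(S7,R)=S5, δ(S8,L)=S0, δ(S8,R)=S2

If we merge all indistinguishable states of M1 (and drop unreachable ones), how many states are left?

5

States {S6,S7} cannot be reached from the start state, so discard them.
Initial partition by acceptance: {S2} | {S0,S1,S3,S4,S5,S8}.
On input R, block {S0,S1,S3,S4,S5,S8} splits into {S0,S1,S3,S4,S5} and {S8}.
On input R, block {S0,S1,S3,S4,S5} splits into {S0,S1,S5} and {S3,S4}.
Split {S0,S1,S5} by δ(·,L) → {S1,S5} and {S0}.
No further refinement is possible. Final partition (5 blocks): {S2} | {S1,S5} | {S8} | {S3,S4} | {S0}.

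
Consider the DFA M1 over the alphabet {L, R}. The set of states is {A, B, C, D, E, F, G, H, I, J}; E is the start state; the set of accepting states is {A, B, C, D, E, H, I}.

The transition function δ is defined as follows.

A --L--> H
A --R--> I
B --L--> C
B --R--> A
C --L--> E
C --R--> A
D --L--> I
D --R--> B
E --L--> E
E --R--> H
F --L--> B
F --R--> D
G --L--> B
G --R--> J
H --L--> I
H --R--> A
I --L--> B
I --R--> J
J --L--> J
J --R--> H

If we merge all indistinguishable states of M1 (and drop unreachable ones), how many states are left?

7

Reachable states from the start: {A,B,C,E,H,I,J}. Unreachable: {D,F,G} — drop them.
P0 = {A,B,C,E,H,I} | {J}.
Split {A,B,C,E,H,I} by δ(·,R) → {A,B,C,E,H} and {I}.
On input L, block {A,B,C,E,H} splits into {A,B,C,E} and {H}.
Split {A,B,C,E} by δ(·,L) → {B,C,E} and {A}.
Split {B,C,E} by δ(·,R) → {B,C} and {E}.
Split {B,C} by δ(·,L) → {B} and {C}.
No further refinement is possible. Final partition (7 blocks): {B} | {J} | {I} | {H} | {A} | {E} | {C}.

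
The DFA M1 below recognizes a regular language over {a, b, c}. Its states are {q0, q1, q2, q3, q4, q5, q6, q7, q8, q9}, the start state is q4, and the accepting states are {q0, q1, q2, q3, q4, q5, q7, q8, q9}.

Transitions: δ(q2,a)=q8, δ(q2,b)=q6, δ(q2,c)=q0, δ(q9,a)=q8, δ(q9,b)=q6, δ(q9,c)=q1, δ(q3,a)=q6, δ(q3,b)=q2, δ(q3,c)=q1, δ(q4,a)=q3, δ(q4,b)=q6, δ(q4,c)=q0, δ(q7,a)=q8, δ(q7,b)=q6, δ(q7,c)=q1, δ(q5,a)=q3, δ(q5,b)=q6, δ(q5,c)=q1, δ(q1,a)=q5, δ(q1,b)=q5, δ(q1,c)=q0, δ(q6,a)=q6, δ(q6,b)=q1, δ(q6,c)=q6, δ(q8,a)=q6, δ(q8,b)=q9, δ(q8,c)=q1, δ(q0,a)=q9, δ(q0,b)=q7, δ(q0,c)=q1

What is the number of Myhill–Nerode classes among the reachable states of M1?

Start with accepting vs non-accepting: {q0,q1,q2,q3,q4,q5,q7,q8,q9} | {q6}.
Refine {q0,q1,q2,q3,q4,q5,q7,q8,q9} on symbol a: members go to different blocks, giving {q0,q1,q2,q4,q5,q7,q9} and {q3,q8}.
Split {q0,q1,q2,q4,q5,q7,q9} by δ(·,a) → {q2,q4,q5,q7,q9} and {q0,q1}.
The partition is now stable with 4 blocks: {q2,q4,q5,q7,q9} | {q6} | {q3,q8} | {q0,q1}.

4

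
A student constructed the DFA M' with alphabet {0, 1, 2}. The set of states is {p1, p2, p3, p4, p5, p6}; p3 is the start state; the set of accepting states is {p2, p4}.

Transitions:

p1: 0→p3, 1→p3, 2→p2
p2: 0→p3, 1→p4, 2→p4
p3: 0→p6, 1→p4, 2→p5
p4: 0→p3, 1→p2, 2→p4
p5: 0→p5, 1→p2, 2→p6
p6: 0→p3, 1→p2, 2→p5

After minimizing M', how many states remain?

States {p1} cannot be reached from the start state, so discard them.
P0 = {p2,p4} | {p3,p5,p6}.
The partition is now stable with 2 blocks: {p2,p4} | {p3,p5,p6}.

2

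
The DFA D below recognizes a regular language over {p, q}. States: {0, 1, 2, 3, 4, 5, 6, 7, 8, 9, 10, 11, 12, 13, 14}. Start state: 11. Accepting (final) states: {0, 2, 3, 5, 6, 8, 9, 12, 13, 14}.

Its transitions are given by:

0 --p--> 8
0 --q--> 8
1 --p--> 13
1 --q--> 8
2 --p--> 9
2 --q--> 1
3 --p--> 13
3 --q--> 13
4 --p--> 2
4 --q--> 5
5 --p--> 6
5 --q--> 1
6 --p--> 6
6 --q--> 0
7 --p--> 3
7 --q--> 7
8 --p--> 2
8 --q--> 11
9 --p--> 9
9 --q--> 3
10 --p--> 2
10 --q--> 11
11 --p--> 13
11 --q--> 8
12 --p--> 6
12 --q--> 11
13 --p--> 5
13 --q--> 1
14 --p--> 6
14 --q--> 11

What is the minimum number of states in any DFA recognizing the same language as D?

5

States {4,7,10,12,14} cannot be reached from the start state, so discard them.
Start with accepting vs non-accepting: {0,2,3,5,6,8,9,13} | {1,11}.
Refine {0,2,3,5,6,8,9,13} on symbol q: members go to different blocks, giving {0,3,6,9} and {2,5,8,13}.
On input p, block {0,3,6,9} splits into {0,3} and {6,9}.
Refine {2,5,8,13} on symbol p: members go to different blocks, giving {2,5} and {8,13}.
Stable partition: {0,3} | {1,11} | {2,5} | {6,9} | {8,13} — 5 equivalence classes.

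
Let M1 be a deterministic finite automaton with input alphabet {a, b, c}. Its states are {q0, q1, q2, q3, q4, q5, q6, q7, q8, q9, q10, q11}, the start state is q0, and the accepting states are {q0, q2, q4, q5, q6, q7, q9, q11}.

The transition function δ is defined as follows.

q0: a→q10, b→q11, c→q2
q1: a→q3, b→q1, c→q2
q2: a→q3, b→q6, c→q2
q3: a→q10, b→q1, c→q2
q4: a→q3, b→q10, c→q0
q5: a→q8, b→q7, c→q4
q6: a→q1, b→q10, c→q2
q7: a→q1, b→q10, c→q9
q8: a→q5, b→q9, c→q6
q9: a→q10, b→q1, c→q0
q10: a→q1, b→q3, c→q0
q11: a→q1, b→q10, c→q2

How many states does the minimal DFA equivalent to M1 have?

3

States {q4,q5,q7,q8,q9} cannot be reached from the start state, so discard them.
P0 = {q0,q2,q6,q11} | {q1,q3,q10}.
On input b, block {q0,q2,q6,q11} splits into {q0,q2} and {q6,q11}.
Stable partition: {q0,q2} | {q1,q3,q10} | {q6,q11} — 3 equivalence classes.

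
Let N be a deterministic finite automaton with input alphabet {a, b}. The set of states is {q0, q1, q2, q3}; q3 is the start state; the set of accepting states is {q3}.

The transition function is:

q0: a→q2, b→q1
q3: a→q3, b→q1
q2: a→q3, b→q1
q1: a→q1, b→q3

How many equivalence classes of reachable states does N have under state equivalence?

Reachable states from the start: {q1,q3}. Unreachable: {q0,q2} — drop them.
Start with accepting vs non-accepting: {q3} | {q1}.
Stable partition: {q3} | {q1} — 2 equivalence classes.

2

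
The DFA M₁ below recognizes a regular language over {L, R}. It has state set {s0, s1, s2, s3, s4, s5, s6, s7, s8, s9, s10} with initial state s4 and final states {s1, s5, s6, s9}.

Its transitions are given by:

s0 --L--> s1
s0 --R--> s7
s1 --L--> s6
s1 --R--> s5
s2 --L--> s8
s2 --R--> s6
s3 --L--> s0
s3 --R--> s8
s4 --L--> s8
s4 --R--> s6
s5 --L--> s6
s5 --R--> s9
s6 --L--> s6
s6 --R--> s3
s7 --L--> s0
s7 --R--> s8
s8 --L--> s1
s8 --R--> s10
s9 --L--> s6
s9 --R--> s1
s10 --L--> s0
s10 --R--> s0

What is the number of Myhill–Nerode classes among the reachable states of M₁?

5

States {s2} cannot be reached from the start state, so discard them.
P0 = {s1,s5,s6,s9} | {s0,s3,s4,s7,s8,s10}.
Split {s1,s5,s6,s9} by δ(·,R) → {s1,s5,s9} and {s6}.
Split {s0,s3,s4,s7,s8,s10} by δ(·,L) → {s3,s4,s7,s10} and {s0,s8}.
Refine {s3,s4,s7,s10} on symbol R: members go to different blocks, giving {s3,s7,s10} and {s4}.
No further refinement is possible. Final partition (5 blocks): {s1,s5,s9} | {s3,s7,s10} | {s6} | {s0,s8} | {s4}.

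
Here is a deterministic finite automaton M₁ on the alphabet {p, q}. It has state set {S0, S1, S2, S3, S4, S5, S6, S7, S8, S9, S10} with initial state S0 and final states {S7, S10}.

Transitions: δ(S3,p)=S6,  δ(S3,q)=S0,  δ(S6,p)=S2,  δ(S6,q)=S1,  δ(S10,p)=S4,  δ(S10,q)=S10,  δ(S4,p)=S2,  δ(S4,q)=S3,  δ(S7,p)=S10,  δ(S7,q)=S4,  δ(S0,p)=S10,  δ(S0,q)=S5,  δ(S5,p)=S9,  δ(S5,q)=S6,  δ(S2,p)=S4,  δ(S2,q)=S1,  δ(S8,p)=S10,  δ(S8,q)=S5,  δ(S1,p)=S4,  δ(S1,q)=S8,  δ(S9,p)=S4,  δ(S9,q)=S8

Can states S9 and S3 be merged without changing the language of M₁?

First remove the unreachable states {S7}; 10 states remain.
Start with accepting vs non-accepting: {S10} | {S0,S1,S2,S3,S4,S5,S6,S8,S9}.
Refine {S0,S1,S2,S3,S4,S5,S6,S8,S9} on symbol p: members go to different blocks, giving {S1,S2,S3,S4,S5,S6,S9} and {S0,S8}.
Split {S1,S2,S3,S4,S5,S6,S9} by δ(·,q) → {S2,S4,S5,S6} and {S1,S3,S9}.
On input p, block {S2,S4,S5,S6} splits into {S2,S4,S6} and {S5}.
The partition is now stable with 5 blocks: {S10} | {S2,S4,S6} | {S0,S8} | {S1,S3,S9} | {S5}.
S9 and S3 lie in the same block of the stable partition, so they are equivalent — no string distinguishes them.

Yes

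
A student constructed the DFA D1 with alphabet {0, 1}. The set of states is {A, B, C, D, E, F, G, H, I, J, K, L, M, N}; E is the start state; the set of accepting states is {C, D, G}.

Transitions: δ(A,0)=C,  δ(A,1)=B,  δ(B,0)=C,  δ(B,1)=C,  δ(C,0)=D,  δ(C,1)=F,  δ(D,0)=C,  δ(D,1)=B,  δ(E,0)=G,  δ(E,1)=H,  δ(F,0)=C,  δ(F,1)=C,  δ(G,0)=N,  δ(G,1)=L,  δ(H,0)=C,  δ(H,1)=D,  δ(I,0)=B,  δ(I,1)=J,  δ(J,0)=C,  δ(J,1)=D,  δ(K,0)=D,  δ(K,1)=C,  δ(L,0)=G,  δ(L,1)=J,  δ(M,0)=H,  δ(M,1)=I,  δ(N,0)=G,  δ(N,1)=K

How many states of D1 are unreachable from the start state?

3

BFS from E reaches {B, C, D, E, F, G, H, J, K, L, N}; the 3 state(s) A, I, M are never visited.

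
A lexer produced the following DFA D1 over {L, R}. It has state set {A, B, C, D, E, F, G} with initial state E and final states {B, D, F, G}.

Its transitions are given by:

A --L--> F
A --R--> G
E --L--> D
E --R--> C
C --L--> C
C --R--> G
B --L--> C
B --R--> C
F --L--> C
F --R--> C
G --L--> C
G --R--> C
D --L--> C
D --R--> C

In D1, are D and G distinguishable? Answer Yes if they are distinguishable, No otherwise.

States {A,B,F} cannot be reached from the start state, so discard them.
P0 = {D,G} | {C,E}.
On input L, block {C,E} splits into {C} and {E}.
The partition is now stable with 3 blocks: {D,G} | {C} | {E}.
D and G lie in the same block of the stable partition, so they are equivalent — no string distinguishes them.

No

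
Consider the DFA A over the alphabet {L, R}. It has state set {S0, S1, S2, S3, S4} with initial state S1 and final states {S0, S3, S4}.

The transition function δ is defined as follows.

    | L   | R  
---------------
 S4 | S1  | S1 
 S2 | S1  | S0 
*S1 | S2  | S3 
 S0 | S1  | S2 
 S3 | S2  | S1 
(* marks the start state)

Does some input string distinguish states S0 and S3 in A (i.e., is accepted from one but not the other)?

No

Reachable states from the start: {S0,S1,S2,S3}. Unreachable: {S4} — drop them.
Initial partition by acceptance: {S0,S3} | {S1,S2}.
No further refinement is possible. Final partition (2 blocks): {S0,S3} | {S1,S2}.
S0 and S3 lie in the same block of the stable partition, so they are equivalent — no string distinguishes them.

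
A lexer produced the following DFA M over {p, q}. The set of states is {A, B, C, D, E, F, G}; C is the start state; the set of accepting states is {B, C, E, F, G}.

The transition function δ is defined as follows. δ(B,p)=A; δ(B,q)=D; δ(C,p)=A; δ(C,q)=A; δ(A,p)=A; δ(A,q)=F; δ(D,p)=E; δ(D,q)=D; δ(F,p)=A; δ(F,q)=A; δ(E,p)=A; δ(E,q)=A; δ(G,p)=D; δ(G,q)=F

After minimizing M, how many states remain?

2

States {B,D,E,G} cannot be reached from the start state, so discard them.
Start with accepting vs non-accepting: {C,F} | {A}.
The partition is now stable with 2 blocks: {C,F} | {A}.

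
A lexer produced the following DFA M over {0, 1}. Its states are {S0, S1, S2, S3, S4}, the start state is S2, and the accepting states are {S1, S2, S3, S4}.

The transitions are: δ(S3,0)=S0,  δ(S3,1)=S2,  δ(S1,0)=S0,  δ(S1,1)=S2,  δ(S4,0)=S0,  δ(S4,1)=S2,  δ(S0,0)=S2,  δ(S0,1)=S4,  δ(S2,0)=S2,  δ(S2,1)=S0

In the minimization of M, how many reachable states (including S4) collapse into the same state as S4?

1

States {S1,S3} cannot be reached from the start state, so discard them.
Initial partition by acceptance: {S2,S4} | {S0}.
Refine {S2,S4} on symbol 0: members go to different blocks, giving {S2} and {S4}.
No further refinement is possible. Final partition (3 blocks): {S2} | {S0} | {S4}.
State S4 belongs to the block {S4}, which has 1 states.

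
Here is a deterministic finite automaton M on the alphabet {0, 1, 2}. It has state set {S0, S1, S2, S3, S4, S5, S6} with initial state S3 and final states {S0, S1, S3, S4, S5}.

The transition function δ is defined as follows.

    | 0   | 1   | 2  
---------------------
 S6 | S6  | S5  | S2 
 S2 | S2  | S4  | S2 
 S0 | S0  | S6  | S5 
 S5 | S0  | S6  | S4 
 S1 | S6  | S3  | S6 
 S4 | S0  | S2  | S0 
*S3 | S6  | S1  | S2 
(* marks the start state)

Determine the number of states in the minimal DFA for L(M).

3

Every state is reachable, so we keep all 7.
Initial partition by acceptance: {S0,S1,S3,S4,S5} | {S2,S6}.
On input 0, block {S0,S1,S3,S4,S5} splits into {S0,S4,S5} and {S1,S3}.
No further refinement is possible. Final partition (3 blocks): {S0,S4,S5} | {S2,S6} | {S1,S3}.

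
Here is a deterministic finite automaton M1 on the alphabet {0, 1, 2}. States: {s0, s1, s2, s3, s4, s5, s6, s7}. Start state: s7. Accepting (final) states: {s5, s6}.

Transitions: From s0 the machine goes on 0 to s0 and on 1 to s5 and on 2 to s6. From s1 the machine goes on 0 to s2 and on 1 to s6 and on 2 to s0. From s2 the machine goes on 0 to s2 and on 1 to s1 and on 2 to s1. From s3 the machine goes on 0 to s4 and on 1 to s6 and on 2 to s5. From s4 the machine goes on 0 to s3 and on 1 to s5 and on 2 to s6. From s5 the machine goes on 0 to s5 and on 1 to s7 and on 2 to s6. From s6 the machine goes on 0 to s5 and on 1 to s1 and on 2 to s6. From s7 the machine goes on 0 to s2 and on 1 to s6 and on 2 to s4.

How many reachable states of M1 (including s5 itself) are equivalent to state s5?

Initial partition by acceptance: {s5,s6} | {s0,s1,s2,s3,s4,s7}.
Refine {s0,s1,s2,s3,s4,s7} on symbol 1: members go to different blocks, giving {s0,s1,s3,s4,s7} and {s2}.
Refine {s0,s1,s3,s4,s7} on symbol 0: members go to different blocks, giving {s0,s3,s4} and {s1,s7}.
Stable partition: {s5,s6} | {s0,s3,s4} | {s2} | {s1,s7} — 4 equivalence classes.
The equivalence class containing s5 is {s5,s6}, of size 2.

2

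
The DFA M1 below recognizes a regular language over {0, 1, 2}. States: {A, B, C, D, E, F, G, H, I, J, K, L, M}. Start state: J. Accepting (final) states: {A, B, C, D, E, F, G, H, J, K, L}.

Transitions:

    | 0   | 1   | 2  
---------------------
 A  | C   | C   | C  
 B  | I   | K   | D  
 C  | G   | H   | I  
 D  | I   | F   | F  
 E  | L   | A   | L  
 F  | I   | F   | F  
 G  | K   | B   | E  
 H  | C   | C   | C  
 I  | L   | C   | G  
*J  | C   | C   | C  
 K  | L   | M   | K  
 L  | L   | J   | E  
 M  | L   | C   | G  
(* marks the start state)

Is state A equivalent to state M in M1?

Start with accepting vs non-accepting: {A,B,C,D,E,F,G,H,J,K,L} | {I,M}.
Split {A,B,C,D,E,F,G,H,J,K,L} by δ(·,0) → {A,C,E,G,H,J,K,L} and {B,D,F}.
Refine {A,C,E,G,H,J,K,L} on symbol 1: members go to different blocks, giving {A,C,E,H,J,L} and {G} and {K}.
Split {A,C,E,H,J,L} by δ(·,0) → {A,E,H,J,L} and {C}.
Refine {A,E,H,J,L} on symbol 0: members go to different blocks, giving {A,H,J} and {E,L}.
Refine {B,D,F} on symbol 1: members go to different blocks, giving {D,F} and {B}.
No further refinement is possible. Final partition (8 blocks): {A,H,J} | {I,M} | {D,F} | {G} | {K} | {C} | {E,L} | {B}.
A and M end up in different blocks, so they are distinguishable. For instance, the string 'ε' is accepted from only A.

No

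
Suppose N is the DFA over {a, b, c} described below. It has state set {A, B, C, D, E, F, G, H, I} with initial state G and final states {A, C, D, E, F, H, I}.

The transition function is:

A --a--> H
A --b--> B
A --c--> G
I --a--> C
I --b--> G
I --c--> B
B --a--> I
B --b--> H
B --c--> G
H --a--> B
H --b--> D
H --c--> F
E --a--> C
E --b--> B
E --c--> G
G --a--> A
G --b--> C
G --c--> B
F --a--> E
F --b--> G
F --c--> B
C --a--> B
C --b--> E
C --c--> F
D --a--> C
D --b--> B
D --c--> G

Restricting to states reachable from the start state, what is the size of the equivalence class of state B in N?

Initial partition by acceptance: {A,C,D,E,F,H,I} | {B,G}.
Refine {A,C,D,E,F,H,I} on symbol a: members go to different blocks, giving {A,D,E,F,I} and {C,H}.
On input a, block {A,D,E,F,I} splits into {A,D,E,I} and {F}.
Stable partition: {A,D,E,I} | {B,G} | {C,H} | {F} — 4 equivalence classes.
The equivalence class containing B is {B,G}, of size 2.

2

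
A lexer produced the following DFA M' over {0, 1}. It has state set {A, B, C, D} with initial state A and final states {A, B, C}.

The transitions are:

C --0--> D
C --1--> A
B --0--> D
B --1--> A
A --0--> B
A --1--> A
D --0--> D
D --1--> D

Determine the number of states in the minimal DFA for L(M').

First remove the unreachable states {C}; 3 states remain.
Start with accepting vs non-accepting: {A,B} | {D}.
Split {A,B} by δ(·,0) → {A} and {B}.
The partition is now stable with 3 blocks: {A} | {D} | {B}.

3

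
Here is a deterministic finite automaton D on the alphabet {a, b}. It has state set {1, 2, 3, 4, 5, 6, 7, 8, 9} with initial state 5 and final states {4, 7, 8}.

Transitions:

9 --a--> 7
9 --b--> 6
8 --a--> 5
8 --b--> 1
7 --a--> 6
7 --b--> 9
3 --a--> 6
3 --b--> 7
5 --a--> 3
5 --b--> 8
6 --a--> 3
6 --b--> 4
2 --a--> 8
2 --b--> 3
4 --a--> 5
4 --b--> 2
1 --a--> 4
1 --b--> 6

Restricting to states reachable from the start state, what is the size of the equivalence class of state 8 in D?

Every state is reachable, so we keep all 9.
Start with accepting vs non-accepting: {4,7,8} | {1,2,3,5,6,9}.
Split {1,2,3,5,6,9} by δ(·,a) → {1,2,9} and {3,5,6}.
No further refinement is possible. Final partition (3 blocks): {4,7,8} | {1,2,9} | {3,5,6}.
State 8 belongs to the block {4,7,8}, which has 3 states.

3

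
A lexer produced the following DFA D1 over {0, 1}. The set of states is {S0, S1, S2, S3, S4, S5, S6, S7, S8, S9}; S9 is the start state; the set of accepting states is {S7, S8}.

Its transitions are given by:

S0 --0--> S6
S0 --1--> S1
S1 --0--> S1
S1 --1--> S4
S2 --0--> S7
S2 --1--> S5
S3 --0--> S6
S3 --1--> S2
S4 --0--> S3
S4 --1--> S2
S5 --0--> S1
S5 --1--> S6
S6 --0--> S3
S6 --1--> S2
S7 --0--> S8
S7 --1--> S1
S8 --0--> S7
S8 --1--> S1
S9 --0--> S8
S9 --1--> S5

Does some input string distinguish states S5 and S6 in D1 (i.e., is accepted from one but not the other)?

Yes

First remove the unreachable states {S0}; 9 states remain.
Initial partition by acceptance: {S7,S8} | {S1,S2,S3,S4,S5,S6,S9}.
Refine {S1,S2,S3,S4,S5,S6,S9} on symbol 0: members go to different blocks, giving {S1,S3,S4,S5,S6} and {S2,S9}.
Refine {S1,S3,S4,S5,S6} on symbol 1: members go to different blocks, giving {S3,S4,S6} and {S1,S5}.
No further refinement is possible. Final partition (4 blocks): {S7,S8} | {S3,S4,S6} | {S2,S9} | {S1,S5}.
S5 and S6 end up in different blocks, so they are distinguishable. For instance, the string '10' is accepted from only S6.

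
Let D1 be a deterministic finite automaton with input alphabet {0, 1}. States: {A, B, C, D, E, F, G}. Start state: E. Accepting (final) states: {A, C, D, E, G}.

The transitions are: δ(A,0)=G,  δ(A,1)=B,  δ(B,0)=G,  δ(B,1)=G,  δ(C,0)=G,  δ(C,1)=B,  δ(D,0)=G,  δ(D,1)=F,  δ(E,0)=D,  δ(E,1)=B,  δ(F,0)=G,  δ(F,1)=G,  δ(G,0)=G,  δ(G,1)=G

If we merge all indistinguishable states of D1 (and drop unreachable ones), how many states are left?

4

Reachable states from the start: {B,D,E,F,G}. Unreachable: {A,C} — drop them.
Start with accepting vs non-accepting: {D,E,G} | {B,F}.
Split {D,E,G} by δ(·,1) → {D,E} and {G}.
Split {D,E} by δ(·,0) → {D} and {E}.
The partition is now stable with 4 blocks: {D} | {B,F} | {G} | {E}.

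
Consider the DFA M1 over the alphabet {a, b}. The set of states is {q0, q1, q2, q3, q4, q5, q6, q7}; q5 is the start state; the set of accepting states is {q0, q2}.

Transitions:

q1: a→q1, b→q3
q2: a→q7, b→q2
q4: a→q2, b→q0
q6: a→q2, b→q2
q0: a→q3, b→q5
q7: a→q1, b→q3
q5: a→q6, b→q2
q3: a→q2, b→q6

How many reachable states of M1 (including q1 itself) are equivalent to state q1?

First remove the unreachable states {q0,q4}; 6 states remain.
Start with accepting vs non-accepting: {q2} | {q1,q3,q5,q6,q7}.
Refine {q1,q3,q5,q6,q7} on symbol a: members go to different blocks, giving {q1,q5,q7} and {q3,q6}.
On input a, block {q1,q5,q7} splits into {q1,q7} and {q5}.
Refine {q3,q6} on symbol b: members go to different blocks, giving {q3} and {q6}.
Stable partition: {q2} | {q1,q7} | {q3} | {q5} | {q6} — 5 equivalence classes.
The equivalence class containing q1 is {q1,q7}, of size 2.

2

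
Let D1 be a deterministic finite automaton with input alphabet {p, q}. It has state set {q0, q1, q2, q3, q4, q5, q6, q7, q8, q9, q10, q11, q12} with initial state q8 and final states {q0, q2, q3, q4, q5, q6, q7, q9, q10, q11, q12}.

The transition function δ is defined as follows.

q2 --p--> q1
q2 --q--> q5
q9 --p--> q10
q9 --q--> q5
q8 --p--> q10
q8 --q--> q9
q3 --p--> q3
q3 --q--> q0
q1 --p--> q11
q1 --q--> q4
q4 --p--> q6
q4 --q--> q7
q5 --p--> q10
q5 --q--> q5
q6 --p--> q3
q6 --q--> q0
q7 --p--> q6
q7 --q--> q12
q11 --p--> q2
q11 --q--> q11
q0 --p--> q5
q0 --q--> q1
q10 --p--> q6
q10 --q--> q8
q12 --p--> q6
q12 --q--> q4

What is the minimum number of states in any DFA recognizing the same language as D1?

9

Initial partition by acceptance: {q0,q2,q3,q4,q5,q6,q7,q9,q10,q11,q12} | {q1,q8}.
On input p, block {q0,q2,q3,q4,q5,q6,q7,q9,q10,q11,q12} splits into {q0,q3,q4,q5,q6,q7,q9,q10,q11,q12} and {q2}.
On input p, block {q0,q3,q4,q5,q6,q7,q9,q10,q11,q12} splits into {q0,q3,q4,q5,q6,q7,q9,q10,q12} and {q11}.
Refine {q0,q3,q4,q5,q6,q7,q9,q10,q12} on symbol q: members go to different blocks, giving {q3,q4,q5,q6,q7,q9,q12} and {q0,q10}.
On input p, block {q3,q4,q5,q6,q7,q9,q12} splits into {q3,q4,q6,q7,q12} and {q5,q9}.
Refine {q3,q4,q6,q7,q12} on symbol q: members go to different blocks, giving {q4,q7,q12} and {q3,q6}.
On input p, block {q1,q8} splits into {q1} and {q8}.
Split {q0,q10} by δ(·,p) → {q0} and {q10}.
The partition is now stable with 9 blocks: {q4,q7,q12} | {q1} | {q2} | {q11} | {q0} | {q5,q9} | {q3,q6} | {q8} | {q10}.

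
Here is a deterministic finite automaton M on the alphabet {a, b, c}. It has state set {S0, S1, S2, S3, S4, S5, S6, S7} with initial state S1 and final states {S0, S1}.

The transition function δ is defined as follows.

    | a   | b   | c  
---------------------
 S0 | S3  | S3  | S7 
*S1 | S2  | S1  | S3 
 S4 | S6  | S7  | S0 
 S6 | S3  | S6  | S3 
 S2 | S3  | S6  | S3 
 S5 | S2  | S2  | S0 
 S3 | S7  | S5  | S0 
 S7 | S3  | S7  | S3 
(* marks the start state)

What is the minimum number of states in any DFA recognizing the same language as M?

5

States {S4} cannot be reached from the start state, so discard them.
P0 = {S0,S1} | {S2,S3,S5,S6,S7}.
Split {S0,S1} by δ(·,b) → {S0} and {S1}.
Refine {S2,S3,S5,S6,S7} on symbol c: members go to different blocks, giving {S2,S6,S7} and {S3,S5}.
Split {S3,S5} by δ(·,b) → {S3} and {S5}.
No further refinement is possible. Final partition (5 blocks): {S0} | {S2,S6,S7} | {S1} | {S3} | {S5}.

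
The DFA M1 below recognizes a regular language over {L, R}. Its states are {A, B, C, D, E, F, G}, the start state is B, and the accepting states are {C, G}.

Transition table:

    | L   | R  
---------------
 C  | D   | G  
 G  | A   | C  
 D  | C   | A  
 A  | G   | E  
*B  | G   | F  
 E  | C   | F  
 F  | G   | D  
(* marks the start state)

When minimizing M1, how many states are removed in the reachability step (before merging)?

0

Exploring from B, all states are eventually visited, so none are unreachable.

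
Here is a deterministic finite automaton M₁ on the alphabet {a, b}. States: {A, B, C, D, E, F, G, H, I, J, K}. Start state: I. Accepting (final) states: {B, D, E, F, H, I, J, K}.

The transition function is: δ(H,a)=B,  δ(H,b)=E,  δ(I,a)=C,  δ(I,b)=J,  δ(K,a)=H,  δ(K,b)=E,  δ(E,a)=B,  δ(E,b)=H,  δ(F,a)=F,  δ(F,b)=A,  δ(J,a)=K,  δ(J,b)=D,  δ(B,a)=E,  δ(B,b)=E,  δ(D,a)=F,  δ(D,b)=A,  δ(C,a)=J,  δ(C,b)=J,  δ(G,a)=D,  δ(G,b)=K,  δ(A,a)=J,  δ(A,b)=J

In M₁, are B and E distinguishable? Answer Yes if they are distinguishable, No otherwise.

States {G} cannot be reached from the start state, so discard them.
Start with accepting vs non-accepting: {B,D,E,F,H,I,J,K} | {A,C}.
Split {B,D,E,F,H,I,J,K} by δ(·,a) → {B,D,E,F,H,J,K} and {I}.
Refine {B,D,E,F,H,J,K} on symbol b: members go to different blocks, giving {B,E,H,J,K} and {D,F}.
Split {B,E,H,J,K} by δ(·,b) → {B,E,H,K} and {J}.
No further refinement is possible. Final partition (5 blocks): {B,E,H,K} | {A,C} | {I} | {D,F} | {J}.
B and E lie in the same block of the stable partition, so they are equivalent — no string distinguishes them.

No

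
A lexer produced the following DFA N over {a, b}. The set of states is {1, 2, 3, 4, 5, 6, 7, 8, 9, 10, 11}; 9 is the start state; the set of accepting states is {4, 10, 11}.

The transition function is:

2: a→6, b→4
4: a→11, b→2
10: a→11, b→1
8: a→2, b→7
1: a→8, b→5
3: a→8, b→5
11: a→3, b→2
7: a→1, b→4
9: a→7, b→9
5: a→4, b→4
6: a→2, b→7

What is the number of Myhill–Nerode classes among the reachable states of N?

States {10} cannot be reached from the start state, so discard them.
Initial partition by acceptance: {4,11} | {1,2,3,5,6,7,8,9}.
Refine {4,11} on symbol a: members go to different blocks, giving {4} and {11}.
On input a, block {1,2,3,5,6,7,8,9} splits into {1,2,3,6,7,8,9} and {5}.
Split {1,2,3,6,7,8,9} by δ(·,b) → {6,8,9} and {1,3} and {2,7}.
Refine {6,8,9} on symbol b: members go to different blocks, giving {6,8} and {9}.
On input a, block {2,7} splits into {2} and {7}.
No further refinement is possible. Final partition (8 blocks): {4} | {6,8} | {11} | {5} | {1,3} | {2} | {9} | {7}.

8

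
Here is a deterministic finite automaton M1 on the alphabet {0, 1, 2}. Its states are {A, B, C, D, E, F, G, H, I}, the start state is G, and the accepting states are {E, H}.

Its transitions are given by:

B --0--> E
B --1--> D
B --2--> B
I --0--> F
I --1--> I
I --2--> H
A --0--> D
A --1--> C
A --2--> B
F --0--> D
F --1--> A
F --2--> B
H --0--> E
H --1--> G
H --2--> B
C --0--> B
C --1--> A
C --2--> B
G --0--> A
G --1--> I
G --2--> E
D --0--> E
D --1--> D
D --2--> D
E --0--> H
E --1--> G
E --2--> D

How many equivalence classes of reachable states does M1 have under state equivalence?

All states are reachable from the start state.
Start with accepting vs non-accepting: {E,H} | {A,B,C,D,F,G,I}.
On input 0, block {A,B,C,D,F,G,I} splits into {A,C,F,G,I} and {B,D}.
Refine {A,C,F,G,I} on symbol 0: members go to different blocks, giving {A,C,F} and {G,I}.
No further refinement is possible. Final partition (4 blocks): {E,H} | {A,C,F} | {B,D} | {G,I}.

4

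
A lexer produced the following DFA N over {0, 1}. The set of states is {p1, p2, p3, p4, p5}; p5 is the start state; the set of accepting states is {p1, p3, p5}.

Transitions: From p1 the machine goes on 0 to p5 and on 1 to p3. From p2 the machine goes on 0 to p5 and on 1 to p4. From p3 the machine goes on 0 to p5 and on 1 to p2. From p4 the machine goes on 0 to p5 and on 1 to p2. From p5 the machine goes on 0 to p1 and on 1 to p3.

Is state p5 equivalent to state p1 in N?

P0 = {p1,p3,p5} | {p2,p4}.
Refine {p1,p3,p5} on symbol 1: members go to different blocks, giving {p1,p5} and {p3}.
The partition is now stable with 3 blocks: {p1,p5} | {p2,p4} | {p3}.
p5 and p1 lie in the same block of the stable partition, so they are equivalent — no string distinguishes them.

Yes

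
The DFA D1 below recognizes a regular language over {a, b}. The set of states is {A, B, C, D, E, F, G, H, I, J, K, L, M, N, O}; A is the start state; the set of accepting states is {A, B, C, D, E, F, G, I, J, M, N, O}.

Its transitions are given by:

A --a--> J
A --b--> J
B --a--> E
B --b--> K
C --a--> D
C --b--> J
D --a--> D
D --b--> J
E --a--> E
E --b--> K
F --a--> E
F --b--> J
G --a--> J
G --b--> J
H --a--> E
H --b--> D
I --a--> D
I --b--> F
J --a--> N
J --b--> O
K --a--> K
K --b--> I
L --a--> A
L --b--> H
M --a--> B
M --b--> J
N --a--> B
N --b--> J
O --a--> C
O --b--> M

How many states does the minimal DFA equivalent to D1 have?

7

First remove the unreachable states {G,H,L}; 12 states remain.
Start with accepting vs non-accepting: {A,B,C,D,E,F,I,J,M,N,O} | {K}.
Refine {A,B,C,D,E,F,I,J,M,N,O} on symbol b: members go to different blocks, giving {A,C,D,F,I,J,M,N,O} and {B,E}.
Refine {A,C,D,F,I,J,M,N,O} on symbol a: members go to different blocks, giving {A,C,D,I,J,O} and {F,M,N}.
Refine {A,C,D,I,J,O} on symbol a: members go to different blocks, giving {A,C,D,I,O} and {J}.
On input a, block {A,C,D,I,O} splits into {C,D,I,O} and {A}.
On input b, block {C,D,I,O} splits into {C,D} and {I,O}.
No further refinement is possible. Final partition (7 blocks): {C,D} | {K} | {B,E} | {F,M,N} | {J} | {A} | {I,O}.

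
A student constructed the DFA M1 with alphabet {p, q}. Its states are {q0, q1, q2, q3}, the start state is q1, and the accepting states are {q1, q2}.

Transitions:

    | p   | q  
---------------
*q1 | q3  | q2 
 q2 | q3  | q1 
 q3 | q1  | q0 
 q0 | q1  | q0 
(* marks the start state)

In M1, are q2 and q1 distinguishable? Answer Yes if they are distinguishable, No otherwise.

No

Start with accepting vs non-accepting: {q1,q2} | {q0,q3}.
The partition is now stable with 2 blocks: {q1,q2} | {q0,q3}.
q2 and q1 lie in the same block of the stable partition, so they are equivalent — no string distinguishes them.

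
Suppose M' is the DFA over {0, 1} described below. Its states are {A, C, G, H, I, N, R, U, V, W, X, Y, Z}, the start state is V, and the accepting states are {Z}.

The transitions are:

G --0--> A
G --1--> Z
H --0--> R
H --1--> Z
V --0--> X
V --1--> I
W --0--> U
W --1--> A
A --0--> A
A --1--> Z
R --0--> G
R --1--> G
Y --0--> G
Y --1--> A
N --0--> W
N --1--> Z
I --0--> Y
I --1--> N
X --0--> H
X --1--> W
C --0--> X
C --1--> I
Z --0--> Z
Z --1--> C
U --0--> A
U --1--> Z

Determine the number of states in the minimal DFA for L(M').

7

All states are reachable from the start state.
Initial partition by acceptance: {Z} | {A,C,G,H,I,N,R,U,V,W,X,Y}.
Split {A,C,G,H,I,N,R,U,V,W,X,Y} by δ(·,1) → {C,I,R,V,W,X,Y} and {A,G,H,N,U}.
Split {C,I,R,V,W,X,Y} by δ(·,0) → {R,W,X,Y} and {C,I,V}.
On input 1, block {R,W,X,Y} splits into {R,W,Y} and {X}.
Split {A,G,H,N,U} by δ(·,0) → {A,G,U} and {H,N}.
On input 0, block {C,I,V} splits into {C,V} and {I}.
The partition is now stable with 7 blocks: {Z} | {R,W,Y} | {A,G,U} | {C,V} | {X} | {H,N} | {I}.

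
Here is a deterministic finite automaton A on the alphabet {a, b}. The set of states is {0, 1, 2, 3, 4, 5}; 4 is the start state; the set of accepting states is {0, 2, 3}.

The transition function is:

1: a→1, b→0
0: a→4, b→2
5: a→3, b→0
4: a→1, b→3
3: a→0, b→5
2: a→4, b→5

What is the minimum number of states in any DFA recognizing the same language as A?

6

All states are reachable from the start state.
P0 = {0,2,3} | {1,4,5}.
On input a, block {0,2,3} splits into {0,2} and {3}.
On input b, block {0,2} splits into {0} and {2}.
Split {1,4,5} by δ(·,a) → {1,4} and {5}.
Split {1,4} by δ(·,b) → {1} and {4}.
No further refinement is possible. Final partition (6 blocks): {0} | {1} | {3} | {2} | {5} | {4}.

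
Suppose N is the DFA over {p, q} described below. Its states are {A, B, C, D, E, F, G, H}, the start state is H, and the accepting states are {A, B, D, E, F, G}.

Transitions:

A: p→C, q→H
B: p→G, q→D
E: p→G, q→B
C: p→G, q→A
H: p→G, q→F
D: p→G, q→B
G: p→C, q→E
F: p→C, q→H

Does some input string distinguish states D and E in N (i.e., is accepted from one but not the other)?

No

Every state is reachable, so we keep all 8.
Initial partition by acceptance: {A,B,D,E,F,G} | {C,H}.
Split {A,B,D,E,F,G} by δ(·,p) → {A,F,G} and {B,D,E}.
On input q, block {A,F,G} splits into {A,F} and {G}.
No further refinement is possible. Final partition (4 blocks): {A,F} | {C,H} | {B,D,E} | {G}.
D and E lie in the same block of the stable partition, so they are equivalent — no string distinguishes them.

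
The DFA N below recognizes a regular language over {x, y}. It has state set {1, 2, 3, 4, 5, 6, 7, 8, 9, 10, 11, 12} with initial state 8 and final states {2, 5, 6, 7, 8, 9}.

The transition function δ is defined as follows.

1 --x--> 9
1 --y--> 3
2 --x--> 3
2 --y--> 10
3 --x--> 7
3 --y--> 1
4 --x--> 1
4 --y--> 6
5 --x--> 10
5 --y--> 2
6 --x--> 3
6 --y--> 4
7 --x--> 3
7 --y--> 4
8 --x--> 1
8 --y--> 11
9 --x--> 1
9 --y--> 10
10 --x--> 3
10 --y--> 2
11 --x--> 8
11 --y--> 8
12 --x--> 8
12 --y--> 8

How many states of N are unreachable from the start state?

2

BFS from 8 reaches {1, 2, 3, 4, 6, 7, 8, 9, 10, 11}; the 2 state(s) 5, 12 are never visited.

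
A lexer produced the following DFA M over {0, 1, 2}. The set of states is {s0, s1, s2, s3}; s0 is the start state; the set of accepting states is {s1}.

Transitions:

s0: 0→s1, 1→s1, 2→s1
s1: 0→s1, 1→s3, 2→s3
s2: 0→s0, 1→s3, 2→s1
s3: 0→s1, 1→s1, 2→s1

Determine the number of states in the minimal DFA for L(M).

2

Reachable states from the start: {s0,s1,s3}. Unreachable: {s2} — drop them.
Start with accepting vs non-accepting: {s1} | {s0,s3}.
Stable partition: {s1} | {s0,s3} — 2 equivalence classes.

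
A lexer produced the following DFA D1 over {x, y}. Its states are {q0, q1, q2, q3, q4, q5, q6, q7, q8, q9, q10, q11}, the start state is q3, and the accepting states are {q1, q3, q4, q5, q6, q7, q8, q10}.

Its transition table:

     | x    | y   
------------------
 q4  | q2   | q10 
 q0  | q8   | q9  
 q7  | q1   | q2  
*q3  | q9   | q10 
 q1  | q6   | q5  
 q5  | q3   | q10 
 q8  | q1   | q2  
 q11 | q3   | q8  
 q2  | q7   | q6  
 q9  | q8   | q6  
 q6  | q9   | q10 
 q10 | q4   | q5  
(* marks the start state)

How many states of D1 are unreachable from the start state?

2

No path from q3 leads to q0, q11; the other 10 states are all reachable.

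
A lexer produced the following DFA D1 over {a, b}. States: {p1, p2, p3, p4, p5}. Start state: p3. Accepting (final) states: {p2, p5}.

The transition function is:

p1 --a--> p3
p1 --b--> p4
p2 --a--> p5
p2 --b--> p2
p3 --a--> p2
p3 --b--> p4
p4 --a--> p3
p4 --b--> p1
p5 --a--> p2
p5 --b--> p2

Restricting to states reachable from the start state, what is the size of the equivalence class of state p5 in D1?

P0 = {p2,p5} | {p1,p3,p4}.
Refine {p1,p3,p4} on symbol a: members go to different blocks, giving {p1,p4} and {p3}.
Stable partition: {p2,p5} | {p1,p4} | {p3} — 3 equivalence classes.
The equivalence class containing p5 is {p2,p5}, of size 2.

2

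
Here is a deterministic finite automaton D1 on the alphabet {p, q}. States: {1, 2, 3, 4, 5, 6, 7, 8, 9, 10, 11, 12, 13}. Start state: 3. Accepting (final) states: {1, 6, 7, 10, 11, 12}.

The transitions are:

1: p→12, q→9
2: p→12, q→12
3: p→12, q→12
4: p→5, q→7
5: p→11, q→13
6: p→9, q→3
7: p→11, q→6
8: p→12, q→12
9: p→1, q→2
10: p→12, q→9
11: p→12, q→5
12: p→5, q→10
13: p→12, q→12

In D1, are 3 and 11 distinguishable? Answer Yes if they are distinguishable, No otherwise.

Yes

First remove the unreachable states {4,6,7,8}; 9 states remain.
P0 = {1,10,11,12} | {2,3,5,9,13}.
Refine {1,10,11,12} on symbol p: members go to different blocks, giving {1,10,11} and {12}.
Refine {2,3,5,9,13} on symbol p: members go to different blocks, giving {2,3,13} and {5,9}.
The partition is now stable with 4 blocks: {1,10,11} | {2,3,13} | {12} | {5,9}.
3 and 11 end up in different blocks, so they are distinguishable. For instance, the string 'ε' is accepted from only 11.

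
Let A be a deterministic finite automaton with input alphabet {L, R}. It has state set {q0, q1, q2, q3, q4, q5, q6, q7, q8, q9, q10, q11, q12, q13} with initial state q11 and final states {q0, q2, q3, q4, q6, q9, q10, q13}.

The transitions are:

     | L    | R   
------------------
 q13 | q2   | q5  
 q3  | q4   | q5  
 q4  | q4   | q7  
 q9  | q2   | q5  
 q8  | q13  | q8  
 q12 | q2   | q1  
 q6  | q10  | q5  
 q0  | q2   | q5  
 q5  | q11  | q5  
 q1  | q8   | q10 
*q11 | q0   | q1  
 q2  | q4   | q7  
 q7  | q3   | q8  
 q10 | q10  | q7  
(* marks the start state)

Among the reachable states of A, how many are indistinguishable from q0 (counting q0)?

3

Reachable states from the start: {q0,q1,q2,q3,q4,q5,q7,q8,q10,q11,q13}. Unreachable: {q6,q9,q12} — drop them.
Initial partition by acceptance: {q0,q2,q3,q4,q10,q13} | {q1,q5,q7,q8,q11}.
On input L, block {q1,q5,q7,q8,q11} splits into {q7,q8,q11} and {q1,q5}.
Split {q0,q2,q3,q4,q10,q13} by δ(·,R) → {q0,q3,q13} and {q2,q4,q10}.
On input R, block {q7,q8,q11} splits into {q7,q8} and {q11}.
On input L, block {q1,q5} splits into {q1} and {q5}.
Stable partition: {q0,q3,q13} | {q7,q8} | {q1} | {q2,q4,q10} | {q11} | {q5} — 6 equivalence classes.
The equivalence class containing q0 is {q0,q3,q13}, of size 3.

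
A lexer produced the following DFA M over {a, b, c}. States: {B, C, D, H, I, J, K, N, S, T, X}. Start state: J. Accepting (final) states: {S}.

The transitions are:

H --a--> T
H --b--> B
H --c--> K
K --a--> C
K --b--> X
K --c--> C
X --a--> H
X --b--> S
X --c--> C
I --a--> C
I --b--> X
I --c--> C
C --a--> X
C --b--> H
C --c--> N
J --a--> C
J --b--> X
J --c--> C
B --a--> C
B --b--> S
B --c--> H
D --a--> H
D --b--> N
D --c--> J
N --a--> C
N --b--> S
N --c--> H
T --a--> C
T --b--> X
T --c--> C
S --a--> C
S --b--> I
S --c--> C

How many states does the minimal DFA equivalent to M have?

Reachable states from the start: {B,C,H,I,J,K,N,S,T,X}. Unreachable: {D} — drop them.
P0 = {S} | {B,C,H,I,J,K,N,T,X}.
On input b, block {B,C,H,I,J,K,N,T,X} splits into {C,H,I,J,K,T} and {B,N,X}.
Split {C,H,I,J,K,T} by δ(·,a) → {H,I,J,K,T} and {C}.
On input a, block {H,I,J,K,T} splits into {I,J,K,T} and {H}.
On input a, block {B,N,X} splits into {B,N} and {X}.
The partition is now stable with 6 blocks: {S} | {I,J,K,T} | {B,N} | {C} | {H} | {X}.

6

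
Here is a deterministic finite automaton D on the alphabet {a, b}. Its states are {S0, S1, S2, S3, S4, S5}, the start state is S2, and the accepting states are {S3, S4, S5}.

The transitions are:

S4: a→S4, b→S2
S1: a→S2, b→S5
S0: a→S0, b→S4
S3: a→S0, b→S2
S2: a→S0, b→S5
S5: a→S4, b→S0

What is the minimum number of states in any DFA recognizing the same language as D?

2

Reachable states from the start: {S0,S2,S4,S5}. Unreachable: {S1,S3} — drop them.
Initial partition by acceptance: {S4,S5} | {S0,S2}.
The partition is now stable with 2 blocks: {S4,S5} | {S0,S2}.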